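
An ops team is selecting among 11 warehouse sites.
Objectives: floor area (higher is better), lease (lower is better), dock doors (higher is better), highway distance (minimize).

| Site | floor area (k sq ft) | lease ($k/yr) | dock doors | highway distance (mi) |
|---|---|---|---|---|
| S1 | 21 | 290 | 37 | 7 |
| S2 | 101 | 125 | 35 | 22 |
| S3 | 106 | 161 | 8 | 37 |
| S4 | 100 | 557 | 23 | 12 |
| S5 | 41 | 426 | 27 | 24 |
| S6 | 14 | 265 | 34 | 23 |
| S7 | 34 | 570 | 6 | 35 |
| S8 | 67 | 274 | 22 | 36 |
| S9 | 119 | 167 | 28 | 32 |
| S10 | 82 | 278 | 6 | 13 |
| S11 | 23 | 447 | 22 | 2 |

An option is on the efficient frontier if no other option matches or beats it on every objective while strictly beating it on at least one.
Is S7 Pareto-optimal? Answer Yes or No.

S2 vs S7: floor area 101≥34, lease 125≤570, dock doors 35≥6, highway distance 22≤35 — S2 is at least as good on every objective and strictly better on at least one, so S2 dominates S7.

No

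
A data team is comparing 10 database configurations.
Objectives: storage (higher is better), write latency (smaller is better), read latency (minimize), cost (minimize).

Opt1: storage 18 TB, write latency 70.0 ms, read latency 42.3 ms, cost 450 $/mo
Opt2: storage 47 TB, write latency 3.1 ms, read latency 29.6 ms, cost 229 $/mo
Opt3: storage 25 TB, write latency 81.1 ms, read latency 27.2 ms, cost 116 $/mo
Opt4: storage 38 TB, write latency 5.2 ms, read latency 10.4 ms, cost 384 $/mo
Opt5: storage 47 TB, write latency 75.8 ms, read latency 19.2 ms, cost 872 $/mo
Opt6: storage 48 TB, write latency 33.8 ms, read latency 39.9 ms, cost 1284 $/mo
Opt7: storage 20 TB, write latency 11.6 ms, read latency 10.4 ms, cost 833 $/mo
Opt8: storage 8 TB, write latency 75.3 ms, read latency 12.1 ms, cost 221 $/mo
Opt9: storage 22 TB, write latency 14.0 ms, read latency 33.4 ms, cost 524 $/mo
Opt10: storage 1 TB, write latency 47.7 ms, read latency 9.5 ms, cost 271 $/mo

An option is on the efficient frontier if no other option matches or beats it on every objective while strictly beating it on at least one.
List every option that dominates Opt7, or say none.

Opt4: storage 38≥20, write latency 5.2≤11.6, read latency 10.4≤10.4, cost 384≤833 — dominates Opt7.
Others (Opt1, Opt2, Opt3, Opt5, Opt6, Opt8, Opt9, Opt10) are each worse than Opt7 on at least one objective.

Opt4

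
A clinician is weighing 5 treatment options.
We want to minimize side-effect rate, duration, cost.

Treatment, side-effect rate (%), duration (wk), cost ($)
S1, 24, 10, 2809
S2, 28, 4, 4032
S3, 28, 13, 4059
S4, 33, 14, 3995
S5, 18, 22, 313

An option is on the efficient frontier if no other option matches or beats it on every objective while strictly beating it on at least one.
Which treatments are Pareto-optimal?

S1, S2, S5

S1: not dominated.
S2: not dominated (best duration).
S3: dominated by S1 (side-effect rate 24≤28, duration 10≤13, cost 2809≤4059).
S4: dominated by S1 (side-effect rate 24≤33, duration 10≤14, cost 2809≤3995).
S5: not dominated (best side-effect rate).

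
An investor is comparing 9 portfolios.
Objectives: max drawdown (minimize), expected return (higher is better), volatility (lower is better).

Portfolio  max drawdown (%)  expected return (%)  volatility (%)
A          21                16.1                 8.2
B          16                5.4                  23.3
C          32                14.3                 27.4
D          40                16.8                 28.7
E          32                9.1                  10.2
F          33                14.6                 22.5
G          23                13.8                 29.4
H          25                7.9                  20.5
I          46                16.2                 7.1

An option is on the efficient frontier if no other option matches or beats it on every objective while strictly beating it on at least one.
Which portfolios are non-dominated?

A, B, D, I

A: not dominated.
B: not dominated (best max drawdown).
C: dominated by A (max drawdown 21≤32, expected return 16.1≥14.3, volatility 8.2≤27.4).
D: not dominated (best expected return).
E: dominated by A (max drawdown 21≤32, expected return 16.1≥9.1, volatility 8.2≤10.2).
F: dominated by A (max drawdown 21≤33, expected return 16.1≥14.6, volatility 8.2≤22.5).
G: dominated by A (max drawdown 21≤23, expected return 16.1≥13.8, volatility 8.2≤29.4).
H: dominated by A (max drawdown 21≤25, expected return 16.1≥7.9, volatility 8.2≤20.5).
I: not dominated (best volatility).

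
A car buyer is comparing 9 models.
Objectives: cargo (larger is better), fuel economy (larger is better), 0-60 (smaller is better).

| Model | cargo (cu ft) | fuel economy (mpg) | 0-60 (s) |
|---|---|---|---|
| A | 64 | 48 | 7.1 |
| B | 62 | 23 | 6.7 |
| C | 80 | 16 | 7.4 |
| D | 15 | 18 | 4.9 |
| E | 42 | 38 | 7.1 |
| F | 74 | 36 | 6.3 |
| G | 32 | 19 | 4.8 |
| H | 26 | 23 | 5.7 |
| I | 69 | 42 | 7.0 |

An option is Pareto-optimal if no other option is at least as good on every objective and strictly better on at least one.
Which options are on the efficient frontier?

A: not dominated (best fuel economy).
B: dominated by F (cargo 74≥62, fuel economy 36≥23, 0-60 6.3≤6.7).
C: not dominated (best cargo).
D: dominated by G (cargo 32≥15, fuel economy 19≥18, 0-60 4.8≤4.9).
E: dominated by A (cargo 64≥42, fuel economy 48≥38, 0-60 7.1≤7.1).
F: not dominated.
G: not dominated (best 0-60).
H: not dominated.
I: not dominated.

A, C, F, G, H, I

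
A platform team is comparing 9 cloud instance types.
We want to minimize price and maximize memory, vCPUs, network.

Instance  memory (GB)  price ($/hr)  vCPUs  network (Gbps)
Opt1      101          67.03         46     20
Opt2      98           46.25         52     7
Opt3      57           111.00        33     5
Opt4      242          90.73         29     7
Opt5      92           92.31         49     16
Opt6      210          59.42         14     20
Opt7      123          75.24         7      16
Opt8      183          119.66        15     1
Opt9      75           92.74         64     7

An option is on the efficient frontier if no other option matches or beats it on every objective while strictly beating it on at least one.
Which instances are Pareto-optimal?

Opt1, Opt2, Opt4, Opt5, Opt6, Opt9

Opt1: not dominated.
Opt2: not dominated (best price).
Opt3: dominated by Opt1 (memory 101≥57, price 67.03≤111.00, vCPUs 46≥33, network 20≥5).
Opt4: not dominated (best memory).
Opt5: not dominated.
Opt6: not dominated.
Opt7: dominated by Opt6 (memory 210≥123, price 59.42≤75.24, vCPUs 14≥7, network 20≥16).
Opt8: dominated by Opt4 (memory 242≥183, price 90.73≤119.66, vCPUs 29≥15, network 7≥1).
Opt9: not dominated (best vCPUs).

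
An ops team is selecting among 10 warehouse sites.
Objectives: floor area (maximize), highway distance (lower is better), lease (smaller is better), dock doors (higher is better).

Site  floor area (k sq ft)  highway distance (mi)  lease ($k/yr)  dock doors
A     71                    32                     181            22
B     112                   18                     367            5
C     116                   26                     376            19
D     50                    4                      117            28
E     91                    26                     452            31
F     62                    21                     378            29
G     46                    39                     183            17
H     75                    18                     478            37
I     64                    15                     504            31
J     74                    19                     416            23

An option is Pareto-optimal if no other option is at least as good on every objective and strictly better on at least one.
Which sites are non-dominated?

A: not dominated.
B: not dominated.
C: not dominated (best floor area).
D: not dominated (best highway distance).
E: not dominated.
F: not dominated.
G: dominated by A (floor area 71≥46, highway distance 32≤39, lease 181≤183, dock doors 22≥17).
H: not dominated (best dock doors).
I: not dominated.
J: not dominated.

A, B, C, D, E, F, H, I, J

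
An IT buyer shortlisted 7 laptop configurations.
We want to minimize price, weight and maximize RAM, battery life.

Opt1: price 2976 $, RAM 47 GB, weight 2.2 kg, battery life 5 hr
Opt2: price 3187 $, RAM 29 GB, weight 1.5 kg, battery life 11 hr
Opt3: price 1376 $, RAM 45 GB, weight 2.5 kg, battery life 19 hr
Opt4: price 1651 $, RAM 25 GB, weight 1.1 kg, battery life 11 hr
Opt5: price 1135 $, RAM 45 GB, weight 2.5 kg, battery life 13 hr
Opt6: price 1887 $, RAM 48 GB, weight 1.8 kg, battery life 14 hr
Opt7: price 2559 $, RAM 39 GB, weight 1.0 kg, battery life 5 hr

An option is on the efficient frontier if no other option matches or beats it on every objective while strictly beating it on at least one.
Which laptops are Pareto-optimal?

Opt1: dominated by Opt6 (price 1887≤2976, RAM 48≥47, weight 1.8≤2.2, battery life 14≥5).
Opt2: not dominated.
Opt3: not dominated (best battery life).
Opt4: not dominated.
Opt5: not dominated (best price).
Opt6: not dominated (best RAM).
Opt7: not dominated (best weight).

Opt2, Opt3, Opt4, Opt5, Opt6, Opt7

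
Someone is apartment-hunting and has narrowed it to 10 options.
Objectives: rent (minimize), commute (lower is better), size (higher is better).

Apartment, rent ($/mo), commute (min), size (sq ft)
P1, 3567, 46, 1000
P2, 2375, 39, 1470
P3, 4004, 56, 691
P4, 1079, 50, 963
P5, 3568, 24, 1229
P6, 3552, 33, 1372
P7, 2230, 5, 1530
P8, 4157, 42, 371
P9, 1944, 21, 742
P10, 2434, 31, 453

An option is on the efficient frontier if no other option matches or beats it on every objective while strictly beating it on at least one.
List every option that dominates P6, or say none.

P7: rent 2230≤3552, commute 5≤33, size 1530≥1372 — dominates P6.
Others (P1, P2, P3, P4, P5, P8, P9, P10) are each worse than P6 on at least one objective.

P7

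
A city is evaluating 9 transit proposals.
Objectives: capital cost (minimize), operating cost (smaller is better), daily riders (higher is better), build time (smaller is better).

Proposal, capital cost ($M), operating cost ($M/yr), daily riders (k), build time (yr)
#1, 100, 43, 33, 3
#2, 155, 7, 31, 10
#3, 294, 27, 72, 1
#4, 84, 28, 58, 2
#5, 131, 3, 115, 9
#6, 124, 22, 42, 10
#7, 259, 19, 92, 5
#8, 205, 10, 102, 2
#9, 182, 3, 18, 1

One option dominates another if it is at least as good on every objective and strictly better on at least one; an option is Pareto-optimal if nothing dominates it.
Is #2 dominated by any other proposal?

Yes

#5 vs #2: capital cost 131≤155, operating cost 3≤7, daily riders 115≥31, build time 9≤10 — #5 is at least as good on every objective and strictly better on at least one, so #5 dominates #2.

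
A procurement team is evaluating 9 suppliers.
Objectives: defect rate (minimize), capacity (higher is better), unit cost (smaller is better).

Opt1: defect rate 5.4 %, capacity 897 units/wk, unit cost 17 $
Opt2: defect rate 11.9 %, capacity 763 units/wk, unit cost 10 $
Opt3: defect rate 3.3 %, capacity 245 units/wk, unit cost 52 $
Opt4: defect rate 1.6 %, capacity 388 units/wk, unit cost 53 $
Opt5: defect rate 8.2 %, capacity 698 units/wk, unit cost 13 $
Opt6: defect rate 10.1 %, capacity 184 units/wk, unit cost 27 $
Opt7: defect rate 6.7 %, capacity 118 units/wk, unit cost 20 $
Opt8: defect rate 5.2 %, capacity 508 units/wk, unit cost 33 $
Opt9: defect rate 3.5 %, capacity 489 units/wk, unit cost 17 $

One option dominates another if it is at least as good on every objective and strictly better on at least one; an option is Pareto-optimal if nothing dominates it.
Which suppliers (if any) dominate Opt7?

Opt1, Opt9

Opt1: defect rate 5.4≤6.7, capacity 897≥118, unit cost 17≤20 — dominates Opt7.
Opt9: defect rate 3.5≤6.7, capacity 489≥118, unit cost 17≤20 — dominates Opt7.
Others (Opt2, Opt3, Opt4, Opt5, Opt6, Opt8) are each worse than Opt7 on at least one objective.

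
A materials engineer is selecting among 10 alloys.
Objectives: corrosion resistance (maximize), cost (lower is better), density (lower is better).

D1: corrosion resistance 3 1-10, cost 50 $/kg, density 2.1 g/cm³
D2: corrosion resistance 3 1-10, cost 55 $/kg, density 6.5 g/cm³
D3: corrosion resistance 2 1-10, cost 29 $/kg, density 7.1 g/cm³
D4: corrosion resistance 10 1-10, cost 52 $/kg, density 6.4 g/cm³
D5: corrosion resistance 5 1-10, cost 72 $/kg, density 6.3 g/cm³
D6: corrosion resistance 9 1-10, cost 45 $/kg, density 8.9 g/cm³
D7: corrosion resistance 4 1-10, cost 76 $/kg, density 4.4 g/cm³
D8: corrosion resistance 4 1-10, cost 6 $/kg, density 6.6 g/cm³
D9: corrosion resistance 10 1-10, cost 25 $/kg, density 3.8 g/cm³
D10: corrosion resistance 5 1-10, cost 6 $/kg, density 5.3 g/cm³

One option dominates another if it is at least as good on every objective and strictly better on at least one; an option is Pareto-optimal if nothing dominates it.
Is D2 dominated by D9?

Yes

D9 vs D2: corrosion resistance 10≥3, cost 25≤55, density 3.8≤6.5 — D9 is at least as good on every objective with at least one strict improvement.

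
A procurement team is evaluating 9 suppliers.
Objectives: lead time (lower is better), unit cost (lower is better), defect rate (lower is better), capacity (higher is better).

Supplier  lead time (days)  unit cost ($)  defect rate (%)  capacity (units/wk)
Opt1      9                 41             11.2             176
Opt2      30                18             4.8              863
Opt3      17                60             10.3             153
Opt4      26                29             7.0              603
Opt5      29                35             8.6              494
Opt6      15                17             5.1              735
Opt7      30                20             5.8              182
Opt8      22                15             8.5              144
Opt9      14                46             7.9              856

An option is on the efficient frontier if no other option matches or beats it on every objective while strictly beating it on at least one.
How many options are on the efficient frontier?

Opt1: not dominated (best lead time).
Opt2: not dominated (best defect rate).
Opt3: dominated by Opt6 (lead time 15≤17, unit cost 17≤60, defect rate 5.1≤10.3, capacity 735≥153).
Opt4: dominated by Opt6 (lead time 15≤26, unit cost 17≤29, defect rate 5.1≤7.0, capacity 735≥603).
Opt5: dominated by Opt4 (lead time 26≤29, unit cost 29≤35, defect rate 7.0≤8.6, capacity 603≥494).
Opt6: not dominated.
Opt7: dominated by Opt2 (lead time 30≤30, unit cost 18≤20, defect rate 4.8≤5.8, capacity 863≥182).
Opt8: not dominated (best unit cost).
Opt9: not dominated.
Pareto-optimal: Opt1, Opt2, Opt6, Opt8, Opt9 → 5.

5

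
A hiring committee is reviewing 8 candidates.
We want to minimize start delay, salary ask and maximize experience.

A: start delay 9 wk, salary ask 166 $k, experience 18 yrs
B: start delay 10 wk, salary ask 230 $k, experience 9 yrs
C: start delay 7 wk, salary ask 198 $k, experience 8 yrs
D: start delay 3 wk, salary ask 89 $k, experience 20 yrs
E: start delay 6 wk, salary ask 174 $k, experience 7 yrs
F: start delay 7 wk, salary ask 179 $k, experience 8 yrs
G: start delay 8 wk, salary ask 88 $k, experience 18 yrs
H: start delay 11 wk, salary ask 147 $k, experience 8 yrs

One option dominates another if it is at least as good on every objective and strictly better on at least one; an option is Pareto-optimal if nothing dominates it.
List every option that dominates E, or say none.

D

D: start delay 3≤6, salary ask 89≤174, experience 20≥7 — dominates E.
Others (A, B, C, F, G, H) are each worse than E on at least one objective.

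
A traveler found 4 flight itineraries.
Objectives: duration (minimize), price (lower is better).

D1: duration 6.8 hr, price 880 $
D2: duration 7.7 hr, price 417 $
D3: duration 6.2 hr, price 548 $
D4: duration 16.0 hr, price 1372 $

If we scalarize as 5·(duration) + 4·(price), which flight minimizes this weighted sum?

D1: 5·6.8 + 4·880 = 3554.0
D2: 5·7.7 + 4·417 = 1706.5
D3: 5·6.2 + 4·548 = 2223.0
D4: 5·16.0 + 4·1372 = 5568.0
Lowest: D2 at 1706.5.

D2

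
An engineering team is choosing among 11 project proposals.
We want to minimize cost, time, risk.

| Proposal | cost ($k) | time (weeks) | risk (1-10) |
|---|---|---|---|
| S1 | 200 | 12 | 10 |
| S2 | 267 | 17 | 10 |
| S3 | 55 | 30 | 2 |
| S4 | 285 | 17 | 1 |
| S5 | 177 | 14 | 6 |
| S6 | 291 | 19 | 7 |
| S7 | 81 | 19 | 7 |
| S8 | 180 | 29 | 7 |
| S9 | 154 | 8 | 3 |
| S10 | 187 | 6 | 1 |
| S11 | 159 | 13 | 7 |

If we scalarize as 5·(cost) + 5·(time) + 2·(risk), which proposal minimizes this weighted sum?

S1: 5·200 + 5·12 + 2·10 = 1080
S2: 5·267 + 5·17 + 2·10 = 1440
S3: 5·55 + 5·30 + 2·2 = 429
S4: 5·285 + 5·17 + 2·1 = 1512
S5: 5·177 + 5·14 + 2·6 = 967
S6: 5·291 + 5·19 + 2·7 = 1564
S7: 5·81 + 5·19 + 2·7 = 514
S8: 5·180 + 5·29 + 2·7 = 1059
S9: 5·154 + 5·8 + 2·3 = 816
S10: 5·187 + 5·6 + 2·1 = 967
S11: 5·159 + 5·13 + 2·7 = 874
Lowest: S3 at 429.

S3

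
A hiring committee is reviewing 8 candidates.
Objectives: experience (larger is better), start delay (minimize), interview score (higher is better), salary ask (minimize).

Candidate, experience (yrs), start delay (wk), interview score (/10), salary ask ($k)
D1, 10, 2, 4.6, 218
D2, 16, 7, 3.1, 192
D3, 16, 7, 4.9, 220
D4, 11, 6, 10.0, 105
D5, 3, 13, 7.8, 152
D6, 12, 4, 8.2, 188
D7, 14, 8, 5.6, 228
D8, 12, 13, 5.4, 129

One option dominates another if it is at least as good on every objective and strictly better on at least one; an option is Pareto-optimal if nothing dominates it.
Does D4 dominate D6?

No

D4 vs D6: D4 is worse on experience (11 vs 12), so it does not dominate D6.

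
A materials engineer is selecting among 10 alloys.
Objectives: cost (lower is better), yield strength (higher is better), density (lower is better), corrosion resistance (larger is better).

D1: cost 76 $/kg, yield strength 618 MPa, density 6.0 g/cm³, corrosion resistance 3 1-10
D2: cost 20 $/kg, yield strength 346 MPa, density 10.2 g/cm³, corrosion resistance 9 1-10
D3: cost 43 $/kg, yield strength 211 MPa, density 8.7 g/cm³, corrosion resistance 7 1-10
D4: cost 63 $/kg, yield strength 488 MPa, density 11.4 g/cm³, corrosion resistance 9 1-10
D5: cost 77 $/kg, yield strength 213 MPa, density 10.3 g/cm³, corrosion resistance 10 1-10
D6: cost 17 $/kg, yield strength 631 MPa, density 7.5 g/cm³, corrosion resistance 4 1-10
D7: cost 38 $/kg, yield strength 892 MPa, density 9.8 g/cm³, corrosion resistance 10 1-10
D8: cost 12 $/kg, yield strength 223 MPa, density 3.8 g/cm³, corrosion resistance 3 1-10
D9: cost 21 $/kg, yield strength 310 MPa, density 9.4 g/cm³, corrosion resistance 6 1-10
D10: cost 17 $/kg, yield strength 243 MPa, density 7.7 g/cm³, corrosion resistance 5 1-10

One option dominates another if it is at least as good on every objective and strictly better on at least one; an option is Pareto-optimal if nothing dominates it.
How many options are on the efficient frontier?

8

D1: not dominated.
D2: not dominated.
D3: not dominated.
D4: dominated by D7 (cost 38≤63, yield strength 892≥488, density 9.8≤11.4, corrosion resistance 10≥9).
D5: dominated by D7 (cost 38≤77, yield strength 892≥213, density 9.8≤10.3, corrosion resistance 10≥10).
D6: not dominated.
D7: not dominated (best yield strength).
D8: not dominated (best cost).
D9: not dominated.
D10: not dominated.
Pareto-optimal: D1, D2, D3, D6, D7, D8, D9, D10 → 8.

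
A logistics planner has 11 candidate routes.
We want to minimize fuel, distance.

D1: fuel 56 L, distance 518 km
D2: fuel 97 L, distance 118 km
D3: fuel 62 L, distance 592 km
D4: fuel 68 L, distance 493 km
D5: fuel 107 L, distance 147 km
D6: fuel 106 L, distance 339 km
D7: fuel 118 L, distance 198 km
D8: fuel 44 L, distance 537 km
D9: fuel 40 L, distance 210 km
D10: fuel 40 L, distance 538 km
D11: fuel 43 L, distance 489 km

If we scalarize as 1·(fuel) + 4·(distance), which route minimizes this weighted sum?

D1: 1·56 + 4·518 = 2128
D2: 1·97 + 4·118 = 569
D3: 1·62 + 4·592 = 2430
D4: 1·68 + 4·493 = 2040
D5: 1·107 + 4·147 = 695
D6: 1·106 + 4·339 = 1462
D7: 1·118 + 4·198 = 910
D8: 1·44 + 4·537 = 2192
D9: 1·40 + 4·210 = 880
D10: 1·40 + 4·538 = 2192
D11: 1·43 + 4·489 = 1999
Lowest: D2 at 569.

D2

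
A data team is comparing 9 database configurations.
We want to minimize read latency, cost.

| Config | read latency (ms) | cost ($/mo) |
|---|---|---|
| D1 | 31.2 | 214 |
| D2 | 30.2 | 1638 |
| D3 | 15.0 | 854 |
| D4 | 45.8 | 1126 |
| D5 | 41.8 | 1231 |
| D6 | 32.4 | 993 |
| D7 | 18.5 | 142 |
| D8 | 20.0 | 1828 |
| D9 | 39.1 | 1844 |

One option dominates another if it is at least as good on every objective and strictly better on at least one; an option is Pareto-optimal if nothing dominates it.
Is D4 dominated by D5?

D5 vs D4: D5 is worse on cost (1231 vs 1126), so it does not dominate D4.

No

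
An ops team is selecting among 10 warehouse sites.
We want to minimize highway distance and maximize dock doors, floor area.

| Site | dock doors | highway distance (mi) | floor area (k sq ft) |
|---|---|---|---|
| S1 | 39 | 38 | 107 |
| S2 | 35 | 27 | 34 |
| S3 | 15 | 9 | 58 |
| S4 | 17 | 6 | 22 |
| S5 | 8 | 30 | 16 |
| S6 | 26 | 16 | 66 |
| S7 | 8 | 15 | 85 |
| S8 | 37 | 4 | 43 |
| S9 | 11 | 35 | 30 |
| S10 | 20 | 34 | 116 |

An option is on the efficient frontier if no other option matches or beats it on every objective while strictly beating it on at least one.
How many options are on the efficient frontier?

S1: not dominated (best dock doors).
S2: dominated by S8 (dock doors 37≥35, highway distance 4≤27, floor area 43≥34).
S3: not dominated.
S4: dominated by S8 (dock doors 37≥17, highway distance 4≤6, floor area 43≥22).
S5: dominated by S2 (dock doors 35≥8, highway distance 27≤30, floor area 34≥16).
S6: not dominated.
S7: not dominated.
S8: not dominated (best highway distance).
S9: dominated by S2 (dock doors 35≥11, highway distance 27≤35, floor area 34≥30).
S10: not dominated (best floor area).
Pareto-optimal: S1, S3, S6, S7, S8, S10 → 6.

6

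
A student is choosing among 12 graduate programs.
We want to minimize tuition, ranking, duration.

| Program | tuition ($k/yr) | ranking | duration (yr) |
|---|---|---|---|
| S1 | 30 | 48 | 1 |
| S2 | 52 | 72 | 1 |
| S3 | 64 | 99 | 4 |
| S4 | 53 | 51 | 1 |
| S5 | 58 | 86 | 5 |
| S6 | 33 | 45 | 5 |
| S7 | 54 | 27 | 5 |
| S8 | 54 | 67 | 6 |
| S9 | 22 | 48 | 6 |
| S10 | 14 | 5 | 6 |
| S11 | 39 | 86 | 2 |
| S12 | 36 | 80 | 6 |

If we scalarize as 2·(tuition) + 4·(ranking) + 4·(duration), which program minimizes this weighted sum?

S10

S1: 2·30 + 4·48 + 4·1 = 256
S2: 2·52 + 4·72 + 4·1 = 396
S3: 2·64 + 4·99 + 4·4 = 540
S4: 2·53 + 4·51 + 4·1 = 314
S5: 2·58 + 4·86 + 4·5 = 480
S6: 2·33 + 4·45 + 4·5 = 266
S7: 2·54 + 4·27 + 4·5 = 236
S8: 2·54 + 4·67 + 4·6 = 400
S9: 2·22 + 4·48 + 4·6 = 260
S10: 2·14 + 4·5 + 4·6 = 72
S11: 2·39 + 4·86 + 4·2 = 430
S12: 2·36 + 4·80 + 4·6 = 416
Lowest: S10 at 72.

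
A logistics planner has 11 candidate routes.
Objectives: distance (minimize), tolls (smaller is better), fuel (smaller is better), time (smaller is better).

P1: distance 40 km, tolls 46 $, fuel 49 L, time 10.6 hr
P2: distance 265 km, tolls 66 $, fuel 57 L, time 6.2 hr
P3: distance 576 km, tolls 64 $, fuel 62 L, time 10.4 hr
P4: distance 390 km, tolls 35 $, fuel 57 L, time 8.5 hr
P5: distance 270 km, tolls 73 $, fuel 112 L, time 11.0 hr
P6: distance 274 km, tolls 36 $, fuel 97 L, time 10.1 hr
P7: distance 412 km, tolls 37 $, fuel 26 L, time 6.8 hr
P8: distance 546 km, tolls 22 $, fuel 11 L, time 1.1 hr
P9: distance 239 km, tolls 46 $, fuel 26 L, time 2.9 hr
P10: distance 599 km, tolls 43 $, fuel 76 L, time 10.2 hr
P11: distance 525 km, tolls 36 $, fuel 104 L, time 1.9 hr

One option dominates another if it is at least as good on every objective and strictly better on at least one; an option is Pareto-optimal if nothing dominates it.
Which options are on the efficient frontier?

P1: not dominated (best distance).
P2: dominated by P9 (distance 239≤265, tolls 46≤66, fuel 26≤57, time 2.9≤6.2).
P3: dominated by P4 (distance 390≤576, tolls 35≤64, fuel 57≤62, time 8.5≤10.4).
P4: not dominated.
P5: dominated by P1 (distance 40≤270, tolls 46≤73, fuel 49≤112, time 10.6≤11.0).
P6: not dominated.
P7: not dominated.
P8: not dominated (best tolls).
P9: not dominated.
P10: dominated by P4 (distance 390≤599, tolls 35≤43, fuel 57≤76, time 8.5≤10.2).
P11: not dominated.

P1, P4, P6, P7, P8, P9, P11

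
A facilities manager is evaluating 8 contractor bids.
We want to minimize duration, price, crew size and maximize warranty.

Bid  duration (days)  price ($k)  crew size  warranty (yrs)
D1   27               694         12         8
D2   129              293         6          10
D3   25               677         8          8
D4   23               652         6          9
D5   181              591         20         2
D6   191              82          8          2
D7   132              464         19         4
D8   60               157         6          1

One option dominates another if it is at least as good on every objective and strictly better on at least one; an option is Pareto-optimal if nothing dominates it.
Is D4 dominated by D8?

No

D8 vs D4: D8 is worse on duration (60 vs 23), so it does not dominate D4.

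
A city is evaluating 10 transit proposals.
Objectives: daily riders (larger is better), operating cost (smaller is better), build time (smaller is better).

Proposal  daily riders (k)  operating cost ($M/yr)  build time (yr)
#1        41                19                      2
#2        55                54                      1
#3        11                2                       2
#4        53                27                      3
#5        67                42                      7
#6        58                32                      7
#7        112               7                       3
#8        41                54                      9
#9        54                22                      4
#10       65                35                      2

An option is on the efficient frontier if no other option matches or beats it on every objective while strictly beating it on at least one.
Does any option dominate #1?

No

#2: worse on operating cost (54 vs 19).
#3: worse on daily riders (11 vs 41).
#4: worse on operating cost (27 vs 19).
#5: worse on operating cost (42 vs 19).
#6: worse on operating cost (32 vs 19).
#7: worse on build time (3 vs 2).
#8: worse on operating cost (54 vs 19).
#9: worse on operating cost (22 vs 19).
#10: worse on operating cost (35 vs 19).
No option is at least as good as #1 on every objective and strictly better on one.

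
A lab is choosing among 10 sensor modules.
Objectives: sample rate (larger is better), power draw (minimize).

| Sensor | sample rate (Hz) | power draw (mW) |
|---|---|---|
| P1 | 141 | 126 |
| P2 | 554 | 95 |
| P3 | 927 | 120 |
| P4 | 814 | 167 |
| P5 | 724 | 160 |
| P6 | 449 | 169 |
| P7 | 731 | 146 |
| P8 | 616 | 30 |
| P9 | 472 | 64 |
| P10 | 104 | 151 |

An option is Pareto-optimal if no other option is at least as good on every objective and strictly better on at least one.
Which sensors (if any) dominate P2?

P8: sample rate 616≥554, power draw 30≤95 — dominates P2.
Others (P1, P3, P4, P5, P6, P7, P9, P10) are each worse than P2 on at least one objective.

P8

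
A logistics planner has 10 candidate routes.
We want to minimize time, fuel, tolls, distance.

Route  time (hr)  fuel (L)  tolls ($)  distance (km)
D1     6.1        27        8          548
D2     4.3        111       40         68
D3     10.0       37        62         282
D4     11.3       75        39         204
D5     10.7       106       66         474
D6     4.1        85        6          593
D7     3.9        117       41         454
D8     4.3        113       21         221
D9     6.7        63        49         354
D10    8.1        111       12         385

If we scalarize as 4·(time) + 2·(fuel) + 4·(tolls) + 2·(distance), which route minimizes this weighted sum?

D1: 4·6.1 + 2·27 + 4·8 + 2·548 = 1206.4
D2: 4·4.3 + 2·111 + 4·40 + 2·68 = 535.2
D3: 4·10.0 + 2·37 + 4·62 + 2·282 = 926.0
D4: 4·11.3 + 2·75 + 4·39 + 2·204 = 759.2
D5: 4·10.7 + 2·106 + 4·66 + 2·474 = 1466.8
D6: 4·4.1 + 2·85 + 4·6 + 2·593 = 1396.4
D7: 4·3.9 + 2·117 + 4·41 + 2·454 = 1321.6
D8: 4·4.3 + 2·113 + 4·21 + 2·221 = 769.2
D9: 4·6.7 + 2·63 + 4·49 + 2·354 = 1056.8
D10: 4·8.1 + 2·111 + 4·12 + 2·385 = 1072.4
Lowest: D2 at 535.2.

D2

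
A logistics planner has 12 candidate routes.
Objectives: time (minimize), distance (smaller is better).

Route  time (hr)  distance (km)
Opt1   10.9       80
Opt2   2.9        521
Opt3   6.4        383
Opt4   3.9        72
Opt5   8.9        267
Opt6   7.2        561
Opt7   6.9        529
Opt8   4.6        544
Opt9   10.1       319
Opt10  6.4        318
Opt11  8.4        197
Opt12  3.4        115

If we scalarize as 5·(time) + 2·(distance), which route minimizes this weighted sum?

Opt1: 5·10.9 + 2·80 = 214.5
Opt2: 5·2.9 + 2·521 = 1056.5
Opt3: 5·6.4 + 2·383 = 798.0
Opt4: 5·3.9 + 2·72 = 163.5
Opt5: 5·8.9 + 2·267 = 578.5
Opt6: 5·7.2 + 2·561 = 1158.0
Opt7: 5·6.9 + 2·529 = 1092.5
Opt8: 5·4.6 + 2·544 = 1111.0
Opt9: 5·10.1 + 2·319 = 688.5
Opt10: 5·6.4 + 2·318 = 668.0
Opt11: 5·8.4 + 2·197 = 436.0
Opt12: 5·3.4 + 2·115 = 247.0
Lowest: Opt4 at 163.5.

Opt4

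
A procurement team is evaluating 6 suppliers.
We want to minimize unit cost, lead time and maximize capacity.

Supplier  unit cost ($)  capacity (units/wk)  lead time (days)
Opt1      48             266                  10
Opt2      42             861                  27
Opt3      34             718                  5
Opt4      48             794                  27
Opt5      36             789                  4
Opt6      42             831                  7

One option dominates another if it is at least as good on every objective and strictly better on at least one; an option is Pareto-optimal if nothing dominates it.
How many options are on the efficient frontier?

Opt1: dominated by Opt3 (unit cost 34≤48, capacity 718≥266, lead time 5≤10).
Opt2: not dominated (best capacity).
Opt3: not dominated (best unit cost).
Opt4: dominated by Opt2 (unit cost 42≤48, capacity 861≥794, lead time 27≤27).
Opt5: not dominated (best lead time).
Opt6: not dominated.
Pareto-optimal: Opt2, Opt3, Opt5, Opt6 → 4.

4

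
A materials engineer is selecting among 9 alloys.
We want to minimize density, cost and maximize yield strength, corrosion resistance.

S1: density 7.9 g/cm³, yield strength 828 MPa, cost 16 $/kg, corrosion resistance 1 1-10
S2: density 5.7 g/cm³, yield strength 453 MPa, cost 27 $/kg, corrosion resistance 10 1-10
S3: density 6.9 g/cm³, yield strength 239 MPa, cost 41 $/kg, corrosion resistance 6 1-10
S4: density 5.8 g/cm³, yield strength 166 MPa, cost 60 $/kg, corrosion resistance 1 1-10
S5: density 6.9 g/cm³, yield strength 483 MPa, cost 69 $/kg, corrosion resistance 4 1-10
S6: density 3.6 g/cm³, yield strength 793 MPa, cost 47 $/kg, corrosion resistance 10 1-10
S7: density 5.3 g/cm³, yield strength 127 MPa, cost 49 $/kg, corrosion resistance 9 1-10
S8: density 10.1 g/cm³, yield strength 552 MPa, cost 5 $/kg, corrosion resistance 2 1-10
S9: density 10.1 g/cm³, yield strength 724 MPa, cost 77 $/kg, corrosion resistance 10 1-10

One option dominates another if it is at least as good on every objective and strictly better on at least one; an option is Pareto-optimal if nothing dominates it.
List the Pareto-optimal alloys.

S1: not dominated (best yield strength).
S2: not dominated.
S3: dominated by S2 (density 5.7≤6.9, yield strength 453≥239, cost 27≤41, corrosion resistance 10≥6).
S4: dominated by S2 (density 5.7≤5.8, yield strength 453≥166, cost 27≤60, corrosion resistance 10≥1).
S5: dominated by S6 (density 3.6≤6.9, yield strength 793≥483, cost 47≤69, corrosion resistance 10≥4).
S6: not dominated (best density).
S7: dominated by S6 (density 3.6≤5.3, yield strength 793≥127, cost 47≤49, corrosion resistance 10≥9).
S8: not dominated (best cost).
S9: dominated by S6 (density 3.6≤10.1, yield strength 793≥724, cost 47≤77, corrosion resistance 10≥10).

S1, S2, S6, S8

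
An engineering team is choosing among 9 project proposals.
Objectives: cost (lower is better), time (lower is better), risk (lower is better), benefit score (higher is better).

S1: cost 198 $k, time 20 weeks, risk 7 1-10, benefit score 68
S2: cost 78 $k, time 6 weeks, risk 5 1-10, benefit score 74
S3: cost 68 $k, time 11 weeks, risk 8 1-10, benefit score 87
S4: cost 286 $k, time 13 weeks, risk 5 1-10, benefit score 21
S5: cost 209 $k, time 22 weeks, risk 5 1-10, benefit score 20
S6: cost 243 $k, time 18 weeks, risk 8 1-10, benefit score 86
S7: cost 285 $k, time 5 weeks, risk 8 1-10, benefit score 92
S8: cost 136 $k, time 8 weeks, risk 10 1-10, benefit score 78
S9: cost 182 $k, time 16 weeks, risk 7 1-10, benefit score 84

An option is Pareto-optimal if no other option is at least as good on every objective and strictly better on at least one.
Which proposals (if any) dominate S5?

S2: cost 78≤209, time 6≤22, risk 5≤5, benefit score 74≥20 — dominates S5.
Others (S1, S3, S4, S6, S7, S8, S9) are each worse than S5 on at least one objective.

S2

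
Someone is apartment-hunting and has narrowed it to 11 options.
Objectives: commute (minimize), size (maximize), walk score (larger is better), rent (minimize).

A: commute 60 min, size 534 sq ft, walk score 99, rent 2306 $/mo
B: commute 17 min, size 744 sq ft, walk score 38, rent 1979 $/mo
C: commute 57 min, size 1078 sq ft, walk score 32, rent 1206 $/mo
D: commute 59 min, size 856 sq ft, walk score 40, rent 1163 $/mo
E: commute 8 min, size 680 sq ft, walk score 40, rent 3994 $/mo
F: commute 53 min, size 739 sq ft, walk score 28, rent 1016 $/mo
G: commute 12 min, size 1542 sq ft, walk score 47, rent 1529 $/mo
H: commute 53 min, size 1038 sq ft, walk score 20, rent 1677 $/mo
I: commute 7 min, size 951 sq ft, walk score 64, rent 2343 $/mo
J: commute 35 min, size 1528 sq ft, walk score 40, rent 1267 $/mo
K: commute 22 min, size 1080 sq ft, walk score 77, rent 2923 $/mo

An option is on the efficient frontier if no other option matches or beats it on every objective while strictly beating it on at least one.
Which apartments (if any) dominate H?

G: commute 12≤53, size 1542≥1038, walk score 47≥20, rent 1529≤1677 — dominates H.
J: commute 35≤53, size 1528≥1038, walk score 40≥20, rent 1267≤1677 — dominates H.
Others (A, B, C, D, E, F, I, K) are each worse than H on at least one objective.

G, J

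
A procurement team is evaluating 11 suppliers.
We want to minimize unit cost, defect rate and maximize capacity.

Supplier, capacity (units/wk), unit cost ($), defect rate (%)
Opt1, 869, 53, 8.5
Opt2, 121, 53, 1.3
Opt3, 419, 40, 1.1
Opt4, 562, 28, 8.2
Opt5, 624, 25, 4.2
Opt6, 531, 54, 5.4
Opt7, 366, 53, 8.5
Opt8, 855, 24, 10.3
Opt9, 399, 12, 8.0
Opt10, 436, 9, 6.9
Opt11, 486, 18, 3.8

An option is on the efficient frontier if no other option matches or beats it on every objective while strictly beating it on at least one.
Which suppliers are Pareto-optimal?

Opt1: not dominated (best capacity).
Opt2: dominated by Opt3 (capacity 419≥121, unit cost 40≤53, defect rate 1.1≤1.3).
Opt3: not dominated (best defect rate).
Opt4: dominated by Opt5 (capacity 624≥562, unit cost 25≤28, defect rate 4.2≤8.2).
Opt5: not dominated.
Opt6: dominated by Opt5 (capacity 624≥531, unit cost 25≤54, defect rate 4.2≤5.4).
Opt7: dominated by Opt1 (capacity 869≥366, unit cost 53≤53, defect rate 8.5≤8.5).
Opt8: not dominated.
Opt9: dominated by Opt10 (capacity 436≥399, unit cost 9≤12, defect rate 6.9≤8.0).
Opt10: not dominated (best unit cost).
Opt11: not dominated.

Opt1, Opt3, Opt5, Opt8, Opt10, Opt11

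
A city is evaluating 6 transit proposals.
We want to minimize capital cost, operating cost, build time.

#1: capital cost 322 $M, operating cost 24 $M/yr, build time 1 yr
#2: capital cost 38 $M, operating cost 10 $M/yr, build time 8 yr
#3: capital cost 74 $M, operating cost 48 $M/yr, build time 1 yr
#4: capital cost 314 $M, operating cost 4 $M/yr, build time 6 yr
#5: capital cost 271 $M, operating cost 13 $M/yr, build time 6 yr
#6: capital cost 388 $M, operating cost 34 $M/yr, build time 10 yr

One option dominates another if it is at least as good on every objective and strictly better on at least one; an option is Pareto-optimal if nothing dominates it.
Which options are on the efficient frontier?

#1: not dominated.
#2: not dominated (best capital cost).
#3: not dominated.
#4: not dominated (best operating cost).
#5: not dominated.
#6: dominated by #1 (capital cost 322≤388, operating cost 24≤34, build time 1≤10).

#1, #2, #3, #4, #5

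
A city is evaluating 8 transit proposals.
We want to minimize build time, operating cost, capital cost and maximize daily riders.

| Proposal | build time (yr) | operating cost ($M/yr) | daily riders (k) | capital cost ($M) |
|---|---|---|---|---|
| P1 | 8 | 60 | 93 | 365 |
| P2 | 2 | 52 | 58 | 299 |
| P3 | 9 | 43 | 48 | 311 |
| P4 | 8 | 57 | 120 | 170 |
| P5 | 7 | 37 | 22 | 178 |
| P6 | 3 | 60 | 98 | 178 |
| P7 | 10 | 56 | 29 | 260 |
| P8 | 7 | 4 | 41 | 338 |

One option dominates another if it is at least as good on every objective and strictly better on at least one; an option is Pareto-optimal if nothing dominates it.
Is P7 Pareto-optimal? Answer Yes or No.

P1: worse on operating cost (60 vs 56).
P2: worse on capital cost (299 vs 260).
P3: worse on capital cost (311 vs 260).
P4: worse on operating cost (57 vs 56).
P5: worse on daily riders (22 vs 29).
P6: worse on operating cost (60 vs 56).
P8: worse on capital cost (338 vs 260).
No option is at least as good as P7 on every objective and strictly better on one.

Yes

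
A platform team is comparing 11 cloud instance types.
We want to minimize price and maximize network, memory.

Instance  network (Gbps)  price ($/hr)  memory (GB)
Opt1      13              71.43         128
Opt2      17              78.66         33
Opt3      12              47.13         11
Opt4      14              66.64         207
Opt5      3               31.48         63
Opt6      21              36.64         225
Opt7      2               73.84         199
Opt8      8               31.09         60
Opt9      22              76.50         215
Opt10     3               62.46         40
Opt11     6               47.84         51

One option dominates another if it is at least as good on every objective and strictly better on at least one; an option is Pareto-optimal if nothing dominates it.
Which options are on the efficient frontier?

Opt1: dominated by Opt4 (network 14≥13, price 66.64≤71.43, memory 207≥128).
Opt2: dominated by Opt6 (network 21≥17, price 36.64≤78.66, memory 225≥33).
Opt3: dominated by Opt6 (network 21≥12, price 36.64≤47.13, memory 225≥11).
Opt4: dominated by Opt6 (network 21≥14, price 36.64≤66.64, memory 225≥207).
Opt5: not dominated.
Opt6: not dominated (best memory).
Opt7: dominated by Opt4 (network 14≥2, price 66.64≤73.84, memory 207≥199).
Opt8: not dominated (best price).
Opt9: not dominated (best network).
Opt10: dominated by Opt5 (network 3≥3, price 31.48≤62.46, memory 63≥40).
Opt11: dominated by Opt6 (network 21≥6, price 36.64≤47.84, memory 225≥51).

Opt5, Opt6, Opt8, Opt9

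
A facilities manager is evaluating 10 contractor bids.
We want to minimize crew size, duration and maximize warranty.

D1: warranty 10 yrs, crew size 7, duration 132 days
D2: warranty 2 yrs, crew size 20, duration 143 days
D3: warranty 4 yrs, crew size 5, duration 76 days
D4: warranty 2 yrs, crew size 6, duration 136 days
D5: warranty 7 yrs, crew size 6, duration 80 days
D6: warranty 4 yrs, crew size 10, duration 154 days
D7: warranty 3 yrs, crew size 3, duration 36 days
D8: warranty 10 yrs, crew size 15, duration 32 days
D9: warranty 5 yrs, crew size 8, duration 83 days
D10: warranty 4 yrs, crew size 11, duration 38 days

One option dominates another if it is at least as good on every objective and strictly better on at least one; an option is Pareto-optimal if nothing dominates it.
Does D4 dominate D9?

D4 vs D9: D4 is worse on warranty (2 vs 5), so it does not dominate D9.

No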